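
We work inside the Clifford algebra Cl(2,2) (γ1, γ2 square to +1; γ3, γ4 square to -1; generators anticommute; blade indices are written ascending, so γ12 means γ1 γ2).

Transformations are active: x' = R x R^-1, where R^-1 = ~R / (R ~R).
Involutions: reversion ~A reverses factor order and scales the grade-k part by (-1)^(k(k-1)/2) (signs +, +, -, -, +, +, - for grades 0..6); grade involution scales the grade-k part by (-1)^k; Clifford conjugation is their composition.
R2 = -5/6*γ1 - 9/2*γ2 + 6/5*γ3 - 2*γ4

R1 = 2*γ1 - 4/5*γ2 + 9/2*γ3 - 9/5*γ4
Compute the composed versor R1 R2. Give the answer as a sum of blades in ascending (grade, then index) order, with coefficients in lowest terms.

Distribute over the terms of R1 (each basis-blade product reordered to ascending indices, repeated generators contracted through their squares):
(2*γ1) R2 = -5/3 - 9*γ12 + 12/5*γ13 - 4*γ14
(-4/5*γ2) R2 = 18/5 - 2/3*γ12 - 24/25*γ23 + 8/5*γ24
(9/2*γ3) R2 = -27/5 + 15/4*γ13 + 81/4*γ23 - 9*γ34
(-9/5*γ4) R2 = -18/5 - 3/2*γ14 - 81/10*γ24 + 54/25*γ34
Summing the partial products and collecting blades:
Answer: -106/15 - 29/3*γ12 + 123/20*γ13 - 11/2*γ14 + 1929/100*γ23 - 13/2*γ24 - 171/25*γ34


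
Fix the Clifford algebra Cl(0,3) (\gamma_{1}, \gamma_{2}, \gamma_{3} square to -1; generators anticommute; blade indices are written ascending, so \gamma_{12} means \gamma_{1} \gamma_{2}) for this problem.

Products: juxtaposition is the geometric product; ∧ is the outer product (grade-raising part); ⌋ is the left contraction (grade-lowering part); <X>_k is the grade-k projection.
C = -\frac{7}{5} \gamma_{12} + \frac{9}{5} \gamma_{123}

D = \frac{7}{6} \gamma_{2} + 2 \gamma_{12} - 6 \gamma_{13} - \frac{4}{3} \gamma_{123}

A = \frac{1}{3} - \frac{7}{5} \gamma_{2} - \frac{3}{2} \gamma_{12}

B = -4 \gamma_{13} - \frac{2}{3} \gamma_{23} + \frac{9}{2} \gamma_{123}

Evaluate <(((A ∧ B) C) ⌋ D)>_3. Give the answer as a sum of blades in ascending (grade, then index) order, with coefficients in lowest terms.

step 1: -\frac{4}{3} \gamma_{13} - \frac{2}{9} \gamma_{23} - \frac{41}{10} \gamma_{123}
step 2: -\frac{369}{50} + \frac{2}{5} \gamma_{1} - \frac{12}{5} \gamma_{2} - \frac{287}{50} \gamma_{3} + \frac{14}{45} \gamma_{13} - \frac{28}{15} \gamma_{23}
step 3: \frac{14}{3} + \frac{6109}{225} \gamma_{1} - \frac{26527}{2700} \gamma_{2} + \frac{12}{5} \gamma_{3} - \frac{1681}{75} \gamma_{12} + \frac{1187}{25} \gamma_{13} + \frac{8}{15} \gamma_{23} + \frac{246}{25} \gamma_{123}
step 4: \frac{246}{25} \gamma_{123}
Answer: \frac{246}{25} \gamma_{123}


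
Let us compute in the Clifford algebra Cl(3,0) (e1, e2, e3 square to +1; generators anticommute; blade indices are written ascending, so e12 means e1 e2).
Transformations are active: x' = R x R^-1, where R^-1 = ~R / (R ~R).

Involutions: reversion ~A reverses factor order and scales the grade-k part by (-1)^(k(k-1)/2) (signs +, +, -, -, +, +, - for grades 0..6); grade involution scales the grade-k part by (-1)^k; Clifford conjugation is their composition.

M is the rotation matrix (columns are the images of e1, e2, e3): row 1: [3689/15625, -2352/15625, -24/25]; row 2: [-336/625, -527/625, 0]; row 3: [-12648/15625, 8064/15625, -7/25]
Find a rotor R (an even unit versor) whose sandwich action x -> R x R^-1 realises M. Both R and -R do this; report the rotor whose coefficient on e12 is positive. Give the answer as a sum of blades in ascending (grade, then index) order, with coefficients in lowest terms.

Method: write R = a + b12*e12 + b13*e13 + b23*e23 with a^2 + b12^2 + b13^2 + b23^2 = 1 (so R^-1 = ~R). Expanding the columns R e_j ~R gives tr M = 4a^2 - 1 and, from the antisymmetric part, M21 - M12 = -4a*b12, M13 - M31 = 4a*b13, M32 - M23 = -4a*b23.
Here tr M = -13861/15625, so a^2 = (1 + tr M)/4 = 441/15625 and a = ±21/125. Taking a = 21/125: M21 - M12 = -6048/15625, M13 - M31 = -2352/15625, M32 - M23 = 8064/15625, giving b12 = 72/125, b13 = -28/125, b23 = -96/125, i.e. R = 21/125 + 72/125*e12 - 28/125*e13 - 96/125*e23.
Its e12 coefficient is already positive.
Answer: 21/125 + 72/125*e12 - 28/125*e13 - 96/125*e23. Note: both R and -R realise this M (trace -13861/15625); the covering map identifies them, and the e12-coefficient sign is the tie-breaker.


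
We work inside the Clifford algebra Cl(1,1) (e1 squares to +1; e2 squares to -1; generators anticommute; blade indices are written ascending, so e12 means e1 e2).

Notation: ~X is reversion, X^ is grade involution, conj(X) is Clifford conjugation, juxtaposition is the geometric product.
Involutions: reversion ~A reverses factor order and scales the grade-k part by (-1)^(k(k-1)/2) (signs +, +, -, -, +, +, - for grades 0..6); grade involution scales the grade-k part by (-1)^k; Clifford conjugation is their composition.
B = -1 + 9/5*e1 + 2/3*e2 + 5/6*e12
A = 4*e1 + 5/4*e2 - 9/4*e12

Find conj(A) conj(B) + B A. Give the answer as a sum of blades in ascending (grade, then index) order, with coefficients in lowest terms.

first term: 539/120 + 157/24*e1 + 259/30*e2 - 11/6*e12
second term: 539/120 - 157/24*e1 - 259/30*e2 + 11/6*e12
Answer: 539/60


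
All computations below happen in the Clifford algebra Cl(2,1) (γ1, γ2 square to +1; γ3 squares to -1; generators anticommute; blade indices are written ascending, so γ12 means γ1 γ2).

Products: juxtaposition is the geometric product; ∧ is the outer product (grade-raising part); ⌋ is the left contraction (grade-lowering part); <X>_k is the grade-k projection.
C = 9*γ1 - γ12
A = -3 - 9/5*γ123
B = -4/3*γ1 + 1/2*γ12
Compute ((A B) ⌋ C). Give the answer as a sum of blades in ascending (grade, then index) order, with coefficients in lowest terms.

step 1: 4*γ1 + 9/10*γ3 - 3/2*γ12 + 12/5*γ23
step 2: 69/2 - 4*γ2
Answer: 69/2 - 4*γ2


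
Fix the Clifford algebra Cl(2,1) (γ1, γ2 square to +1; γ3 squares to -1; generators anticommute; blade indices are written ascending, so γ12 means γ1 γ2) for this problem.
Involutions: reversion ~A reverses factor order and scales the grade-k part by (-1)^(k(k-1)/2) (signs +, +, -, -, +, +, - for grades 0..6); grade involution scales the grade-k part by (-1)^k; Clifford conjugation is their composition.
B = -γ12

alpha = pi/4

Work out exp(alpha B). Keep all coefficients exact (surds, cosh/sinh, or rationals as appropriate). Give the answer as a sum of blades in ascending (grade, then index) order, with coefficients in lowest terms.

B^2 = (-1)^2*(γ12)^2 = 1*(-1) = -1 (a basis 2-blade squares to minus the product of its generators' squares).
B^2 = -1 — the series telescopes trigonometrically here: l = 1, alpha*l = pi/4, so exp(alpha B) = cos(pi/4) + (sin(pi/4)/1)*B = sqrt(2)/2 + (sqrt(2)/2)*B.
Answer: sqrt(2)/2 - sqrt(2)/2*γ12


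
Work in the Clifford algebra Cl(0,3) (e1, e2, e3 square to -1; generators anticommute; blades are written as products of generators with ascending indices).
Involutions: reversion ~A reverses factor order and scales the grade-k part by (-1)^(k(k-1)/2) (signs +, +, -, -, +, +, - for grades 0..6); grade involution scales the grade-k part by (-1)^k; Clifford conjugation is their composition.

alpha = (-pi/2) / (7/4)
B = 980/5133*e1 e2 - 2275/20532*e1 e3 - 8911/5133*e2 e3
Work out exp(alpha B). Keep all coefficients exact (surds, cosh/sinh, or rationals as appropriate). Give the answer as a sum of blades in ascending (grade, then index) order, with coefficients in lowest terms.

B^2 term by term: the squares give (980/5133)^2*(e1 e2)^2 + (-2275/20532)^2*(e1 e3)^2 + (-8911/5133)^2*(e2 e3)^2 = 960400/26347689*(-1) + 5175625/421563024*(-1) + 79405921/26347689*(-1) = -49/16 (each basis 2-blade squares to minus the product of its generators' squares); cross terms between blades sharing an index anticommute and cancel. So B^2 = -49/16.
B^2 = -49/16 — the negative square puts this in the circular regime; l = 7/4, alpha*l = -pi/2, so exp(alpha B) = cos(-pi/2) + (sin(-pi/2)/(7/4))*B = 0 + (-4/7)*B.
Answer: -560/5133*e1 e2 + 325/5133*e1 e3 + 5092/5133*e2 e3


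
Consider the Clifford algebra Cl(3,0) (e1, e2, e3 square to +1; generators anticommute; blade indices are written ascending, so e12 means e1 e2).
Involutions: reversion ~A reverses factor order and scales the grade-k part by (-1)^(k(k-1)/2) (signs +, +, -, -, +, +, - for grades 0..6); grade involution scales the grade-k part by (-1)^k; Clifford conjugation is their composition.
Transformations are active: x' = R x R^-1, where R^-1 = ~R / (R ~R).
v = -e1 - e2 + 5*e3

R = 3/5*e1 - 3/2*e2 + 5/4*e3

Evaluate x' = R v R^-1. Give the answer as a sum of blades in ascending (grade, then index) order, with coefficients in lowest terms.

~R = 3/5*e1 - 3/2*e2 + 5/4*e3, and R ~R = 1669/400, so R^-1 = ~R / (1669/400).
R v = 143/20 - 21/10*e12 + 17/4*e13 - 25/4*e23
Answer: 5101/1669*e1 - 6911/1669*e2 - 1195/1669*e3


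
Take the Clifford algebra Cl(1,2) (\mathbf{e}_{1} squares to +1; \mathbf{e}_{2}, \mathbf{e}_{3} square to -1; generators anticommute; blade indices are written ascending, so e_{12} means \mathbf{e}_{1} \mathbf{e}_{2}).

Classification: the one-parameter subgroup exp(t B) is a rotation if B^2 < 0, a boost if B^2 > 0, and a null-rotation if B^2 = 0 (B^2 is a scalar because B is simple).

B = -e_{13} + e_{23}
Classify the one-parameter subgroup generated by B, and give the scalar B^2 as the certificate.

B^2 term by term: the squares give (-1)^2*(e_{13})^2 + (1)^2*(e_{23})^2 = 1*(+1) + 1*(-1) = 0 (each basis 2-blade squares to minus the product of its generators' squares); cross terms between blades sharing an index anticommute and cancel. So B^2 = 0.
Answer: null-rotation, certificate B^2 = 0. One invariant decides it: the square 0 survives every conjugation, and its sign is exactly the classification.


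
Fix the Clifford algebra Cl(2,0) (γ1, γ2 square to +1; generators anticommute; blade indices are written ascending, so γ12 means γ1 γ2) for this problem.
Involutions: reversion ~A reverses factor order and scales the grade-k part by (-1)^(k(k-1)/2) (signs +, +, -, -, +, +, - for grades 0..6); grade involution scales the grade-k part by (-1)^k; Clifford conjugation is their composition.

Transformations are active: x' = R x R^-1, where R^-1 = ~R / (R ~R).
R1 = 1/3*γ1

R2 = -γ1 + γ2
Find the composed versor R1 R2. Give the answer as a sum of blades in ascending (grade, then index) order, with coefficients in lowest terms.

Distribute over the terms of R1 (each basis-blade product reordered to ascending indices, repeated generators contracted through their squares):
(1/3*γ1) R2 = -1/3 + 1/3*γ12
Answer: -1/3 + 1/3*γ12


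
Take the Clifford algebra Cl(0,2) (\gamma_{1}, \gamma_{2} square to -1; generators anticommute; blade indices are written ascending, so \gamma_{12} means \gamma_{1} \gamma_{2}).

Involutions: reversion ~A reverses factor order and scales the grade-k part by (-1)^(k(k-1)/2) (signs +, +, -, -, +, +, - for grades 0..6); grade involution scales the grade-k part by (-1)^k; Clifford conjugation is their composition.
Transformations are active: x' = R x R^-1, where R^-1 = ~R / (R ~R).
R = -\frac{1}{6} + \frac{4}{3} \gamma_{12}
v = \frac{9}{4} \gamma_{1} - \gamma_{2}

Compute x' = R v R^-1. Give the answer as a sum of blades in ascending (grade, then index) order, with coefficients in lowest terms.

~R = -\frac{1}{6} - \frac{4}{3} \gamma_{12}, and R ~R = \frac{65}{36}, so R^-1 = ~R / (\frac{65}{36}).
R v = \frac{23}{24} \gamma_{1} + \frac{19}{6} \gamma_{2}
Answer: -\frac{631}{260} \gamma_{1} + \frac{27}{65} \gamma_{2}


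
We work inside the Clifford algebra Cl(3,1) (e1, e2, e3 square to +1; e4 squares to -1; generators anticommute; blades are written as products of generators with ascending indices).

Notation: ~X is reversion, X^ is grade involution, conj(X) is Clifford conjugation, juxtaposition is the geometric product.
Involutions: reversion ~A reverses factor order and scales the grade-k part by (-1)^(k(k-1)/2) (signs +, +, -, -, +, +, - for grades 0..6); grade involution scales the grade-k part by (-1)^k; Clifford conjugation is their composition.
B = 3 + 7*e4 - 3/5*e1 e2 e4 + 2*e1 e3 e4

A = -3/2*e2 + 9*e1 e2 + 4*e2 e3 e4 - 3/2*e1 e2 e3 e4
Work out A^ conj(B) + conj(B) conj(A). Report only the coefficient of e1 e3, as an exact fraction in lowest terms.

first term: 15/2*e2 + 9/10*e3 + 27/5*e4 + 35*e1 e2 + 12/5*e1 e3 + 9/10*e1 e4 - 28*e2 e3 - 21/2*e2 e4 - 21/2*e1 e2 e3 - 63*e1 e2 e4 - 30*e2 e3 e4 - 15/2*e1 e2 e3 e4
second term: 3/2*e2 - 9/10*e3 - 27/5*e4 - 19*e1 e2 + 12/5*e1 e3 + 9/10*e1 e4 + 28*e2 e3 + 21/2*e2 e4 + 21/2*e1 e2 e3 + 63*e1 e2 e4 - 6*e2 e3 e4 - 3/2*e1 e2 e3 e4
Answer: 24/5


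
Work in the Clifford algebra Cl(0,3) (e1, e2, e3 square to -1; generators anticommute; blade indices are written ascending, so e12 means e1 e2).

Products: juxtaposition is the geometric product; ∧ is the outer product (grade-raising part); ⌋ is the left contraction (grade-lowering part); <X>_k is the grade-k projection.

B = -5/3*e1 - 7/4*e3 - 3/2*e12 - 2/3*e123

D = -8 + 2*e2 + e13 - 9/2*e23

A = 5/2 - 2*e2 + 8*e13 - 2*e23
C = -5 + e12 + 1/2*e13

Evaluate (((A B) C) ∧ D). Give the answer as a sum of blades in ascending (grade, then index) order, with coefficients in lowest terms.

step 1: 23/2*e1 - 53/6*e2 - 425/24*e3 - 85/12*e12 + 13/3*e13 + 31/2*e23 + 5/3*e123
step 2: 59/12 - 1203/16*e1 + 67/2*e2 + 649/8*e3 + 83/3*e12 - 37/6*e13 - 683/8*e23 - 173/8*e123
step 3: -118/3 + 1203/2*e1 - 1549/6*e2 - 649*e3 - 8921/24*e12 + 217/4*e13 + 3989/8*e23 + 47057/96*e123
Answer: -118/3 + 1203/2*e1 - 1549/6*e2 - 649*e3 - 8921/24*e12 + 217/4*e13 + 3989/8*e23 + 47057/96*e123


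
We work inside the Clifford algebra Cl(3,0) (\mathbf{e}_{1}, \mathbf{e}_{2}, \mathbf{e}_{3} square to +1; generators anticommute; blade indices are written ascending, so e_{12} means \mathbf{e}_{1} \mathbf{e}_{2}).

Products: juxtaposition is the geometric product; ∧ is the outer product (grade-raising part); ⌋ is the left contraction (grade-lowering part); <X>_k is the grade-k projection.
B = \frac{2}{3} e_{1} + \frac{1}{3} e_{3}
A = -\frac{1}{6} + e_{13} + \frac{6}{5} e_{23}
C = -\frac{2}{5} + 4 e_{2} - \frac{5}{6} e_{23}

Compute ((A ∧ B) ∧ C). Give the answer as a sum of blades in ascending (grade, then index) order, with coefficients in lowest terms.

step 1: -\frac{1}{9} e_{1} - \frac{1}{18} e_{3} + \frac{4}{5} e_{123}
step 2: \frac{2}{45} e_{1} + \frac{1}{45} e_{3} - \frac{4}{9} e_{12} + \frac{2}{9} e_{23} - \frac{307}{1350} e_{123}
Answer: \frac{2}{45} e_{1} + \frac{1}{45} e_{3} - \frac{4}{9} e_{12} + \frac{2}{9} e_{23} - \frac{307}{1350} e_{123}


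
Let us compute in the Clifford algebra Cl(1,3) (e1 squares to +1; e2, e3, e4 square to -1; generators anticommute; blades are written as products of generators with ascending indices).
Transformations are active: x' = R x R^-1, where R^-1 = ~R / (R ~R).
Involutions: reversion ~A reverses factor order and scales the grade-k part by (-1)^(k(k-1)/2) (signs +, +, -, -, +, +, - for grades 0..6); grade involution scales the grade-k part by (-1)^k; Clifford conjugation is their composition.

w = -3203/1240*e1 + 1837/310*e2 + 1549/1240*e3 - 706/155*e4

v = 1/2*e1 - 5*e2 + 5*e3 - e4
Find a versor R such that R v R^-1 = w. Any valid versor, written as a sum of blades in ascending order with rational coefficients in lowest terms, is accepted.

Equal squares first: v^2 = w^2 = -203/4. Then v + w = -2583/1240*e1 + 287/310*e2 + 7749/1240*e3 - 861/155*e4 is a versor taking v to w, provided it is invertible.
Answer: -2583/1240*e1 + 287/310*e2 + 7749/1240*e3 - 861/155*e4


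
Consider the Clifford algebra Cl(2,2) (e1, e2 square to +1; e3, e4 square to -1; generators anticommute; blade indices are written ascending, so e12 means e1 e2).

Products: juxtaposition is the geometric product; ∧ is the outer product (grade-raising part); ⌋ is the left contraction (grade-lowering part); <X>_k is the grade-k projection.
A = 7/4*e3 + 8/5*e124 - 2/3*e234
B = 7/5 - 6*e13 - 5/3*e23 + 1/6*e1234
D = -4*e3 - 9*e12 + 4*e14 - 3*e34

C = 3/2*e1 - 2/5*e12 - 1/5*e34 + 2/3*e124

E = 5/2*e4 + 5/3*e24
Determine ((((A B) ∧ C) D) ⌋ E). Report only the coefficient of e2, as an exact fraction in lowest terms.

step 1: -191/18*e1 - 35/12*e2 + 131/60*e3 + 10/9*e4 - 1231/600*e124 - 8/3*e134 + 26/3*e234
step 2: 35/8*e12 - 131/40*e13 - 5/3*e14 - 131/150*e123 - 4/9*e124 + 191/90*e134 + 7/12*e234 - 1039/90*e1234
step 3: 785/24 - 101/15*e1 + 127/36*e2 - 7357/450*e3 - 4*e4 - 5719/150*e12 + 5*e13 - 6593/360*e14 - 6013/360*e23 - 29/6*e24 - 454/5*e34 - 83/6*e123 + 19601/450*e124 - 17/12*e134 - 3389/150*e234 - 1073/72*e1234
step 4: 35/18 - 20/3*e2 + 37865/432*e4 + 3925/72*e24
Answer: -20/3


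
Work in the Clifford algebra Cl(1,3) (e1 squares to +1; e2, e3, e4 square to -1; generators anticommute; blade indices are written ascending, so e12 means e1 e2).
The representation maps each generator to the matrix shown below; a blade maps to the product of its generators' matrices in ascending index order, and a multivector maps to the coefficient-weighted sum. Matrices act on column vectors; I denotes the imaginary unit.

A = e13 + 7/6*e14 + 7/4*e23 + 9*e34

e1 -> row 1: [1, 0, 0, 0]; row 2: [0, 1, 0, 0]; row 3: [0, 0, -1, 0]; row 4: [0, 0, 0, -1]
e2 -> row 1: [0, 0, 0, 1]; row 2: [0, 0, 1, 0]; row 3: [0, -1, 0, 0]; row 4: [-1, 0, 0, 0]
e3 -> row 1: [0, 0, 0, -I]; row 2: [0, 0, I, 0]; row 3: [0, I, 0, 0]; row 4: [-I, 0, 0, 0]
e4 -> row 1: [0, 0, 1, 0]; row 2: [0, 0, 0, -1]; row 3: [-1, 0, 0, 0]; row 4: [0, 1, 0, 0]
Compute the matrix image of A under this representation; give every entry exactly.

Bivector images (products of the table entries): rho(e13) = rho(e1)rho(e3) = row 1: [0, 0, 0, -I]; row 2: [0, 0, I, 0]; row 3: [0, -I, 0, 0]; row 4: [I, 0, 0, 0]; rho(e14) = rho(e1)rho(e4) = row 1: [0, 0, 1, 0]; row 2: [0, 0, 0, -1]; row 3: [1, 0, 0, 0]; row 4: [0, -1, 0, 0]; rho(e23) = rho(e2)rho(e3) = row 1: [-I, 0, 0, 0]; row 2: [0, I, 0, 0]; row 3: [0, 0, -I, 0]; row 4: [0, 0, 0, I]; rho(e34) = rho(e3)rho(e4) = row 1: [0, -I, 0, 0]; row 2: [-I, 0, 0, 0]; row 3: [0, 0, 0, -I]; row 4: [0, 0, -I, 0].
M = (1)*rho(e13) + (7/6)*rho(e14) + (7/4)*rho(e23) + (9)*rho(e34), summed entrywise:
Answer: row 1: [-7*I/4, -9*I, 7/6, -I]; row 2: [-9*I, 7*I/4, I, -7/6]; row 3: [7/6, -I, -7*I/4, -9*I]; row 4: [I, -7/6, -9*I, 7*I/4]


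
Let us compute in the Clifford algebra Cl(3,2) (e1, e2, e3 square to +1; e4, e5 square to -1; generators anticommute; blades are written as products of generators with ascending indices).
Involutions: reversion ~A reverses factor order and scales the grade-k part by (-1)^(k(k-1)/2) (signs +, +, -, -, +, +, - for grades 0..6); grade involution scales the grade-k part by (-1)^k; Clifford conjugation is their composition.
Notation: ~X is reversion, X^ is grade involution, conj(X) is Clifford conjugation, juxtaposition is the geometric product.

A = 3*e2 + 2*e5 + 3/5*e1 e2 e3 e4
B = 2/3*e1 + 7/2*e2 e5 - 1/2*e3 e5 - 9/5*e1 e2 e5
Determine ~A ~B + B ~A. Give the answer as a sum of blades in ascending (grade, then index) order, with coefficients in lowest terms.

first term: -7*e2 + e3 - 21/2*e5 - 28/5*e1 e2 - 101/15*e1 e5 - 2/5*e2 e3 e4 + 3/2*e2 e3 e5 - 27/25*e3 e4 e5 - 3/10*e1 e2 e4 e5 - 21/10*e1 e3 e4 e5
second term: -7*e2 + e3 - 21/2*e5 + 28/5*e1 e2 + 101/15*e1 e5 + 2/5*e2 e3 e4 - 3/2*e2 e3 e5 + 27/25*e3 e4 e5 - 3/10*e1 e2 e4 e5 - 21/10*e1 e3 e4 e5
Answer: -14*e2 + 2*e3 - 21*e5 - 3/5*e1 e2 e4 e5 - 21/5*e1 e3 e4 e5


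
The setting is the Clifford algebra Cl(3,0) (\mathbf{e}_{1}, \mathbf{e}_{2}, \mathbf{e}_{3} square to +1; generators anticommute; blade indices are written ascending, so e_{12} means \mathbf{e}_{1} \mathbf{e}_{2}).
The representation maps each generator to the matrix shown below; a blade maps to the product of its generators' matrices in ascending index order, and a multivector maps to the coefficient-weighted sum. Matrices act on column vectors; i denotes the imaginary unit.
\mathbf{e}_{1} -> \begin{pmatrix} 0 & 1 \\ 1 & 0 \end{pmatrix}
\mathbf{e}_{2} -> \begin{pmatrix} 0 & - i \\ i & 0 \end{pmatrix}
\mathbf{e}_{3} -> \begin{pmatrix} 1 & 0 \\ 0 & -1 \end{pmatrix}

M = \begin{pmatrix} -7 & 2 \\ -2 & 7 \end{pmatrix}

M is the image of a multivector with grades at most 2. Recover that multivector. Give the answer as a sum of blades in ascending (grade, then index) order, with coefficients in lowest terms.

Method: 1, rho(e_{1}), rho(e_{2}), rho(e_{3}) form a trace-orthogonal basis of the 2x2 complex matrices (tr(X Y) = 2 if X = Y, else 0), so M = m0*1 + m1*rho(e_{1}) + m2*rho(e_{2}) + m3*rho(e_{3}) with m0 = tr(M)/2 = 0, m1 = tr(M rho(e_{1}))/2 = 0, m2 = tr(M rho(e_{2}))/2 = 2 i, m3 = tr(M rho(e_{3}))/2 = -7.
Multiplying table entries, the bivector images are rho(e_{12}) = i*rho(e_{3}), rho(e_{13}) = -i*rho(e_{2}), rho(e_{23}) = i*rho(e_{1}); with real blade coefficients the real parts of m0..m3 are the coefficients of 1, e_{1}, e_{2}, e_{3} and the imaginary parts give the bivectors (e_{23}: Im m1, e_{13}: -Im m2, e_{12}: Im m3).
Answer: -7 e_{3} - 2 e_{13}


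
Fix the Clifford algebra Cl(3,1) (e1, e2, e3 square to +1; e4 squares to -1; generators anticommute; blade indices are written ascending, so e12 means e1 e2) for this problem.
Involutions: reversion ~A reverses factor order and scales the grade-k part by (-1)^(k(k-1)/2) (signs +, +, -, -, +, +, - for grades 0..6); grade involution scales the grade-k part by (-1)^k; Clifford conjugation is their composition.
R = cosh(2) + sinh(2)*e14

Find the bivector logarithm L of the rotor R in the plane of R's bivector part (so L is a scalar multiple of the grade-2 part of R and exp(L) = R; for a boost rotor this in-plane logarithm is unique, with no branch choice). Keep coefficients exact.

The scalar part of R is cosh(2), so cosh pins the rapidity up to sign — the sign comes from the bivector part; dividing that part by sinh of the rapidity yields the plane, and the in-plane L = rapidity * plane is unique because the two sign choices cancel.
Concretely: cosh(rapidity) = cosh(2) gives rapidity = ±2, and since rapidity/sinh(rapidity) is even the sign is immaterial: L = (rapidity/sinh(rapidity)) * <R>_2 = (2/sinh(2)) * <R>_2.
Answer: 2*e14


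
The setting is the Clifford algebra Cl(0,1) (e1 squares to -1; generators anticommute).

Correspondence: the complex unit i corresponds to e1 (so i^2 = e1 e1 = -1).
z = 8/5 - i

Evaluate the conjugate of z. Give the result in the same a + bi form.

In blades: z = 8/5 - e1.
Conjugation here is Clifford conjugation: the scalar is fixed and the grade-1 and grade-2 blades all flip sign, giving 8/5 + e1; translating back:
Answer: 8/5 + i


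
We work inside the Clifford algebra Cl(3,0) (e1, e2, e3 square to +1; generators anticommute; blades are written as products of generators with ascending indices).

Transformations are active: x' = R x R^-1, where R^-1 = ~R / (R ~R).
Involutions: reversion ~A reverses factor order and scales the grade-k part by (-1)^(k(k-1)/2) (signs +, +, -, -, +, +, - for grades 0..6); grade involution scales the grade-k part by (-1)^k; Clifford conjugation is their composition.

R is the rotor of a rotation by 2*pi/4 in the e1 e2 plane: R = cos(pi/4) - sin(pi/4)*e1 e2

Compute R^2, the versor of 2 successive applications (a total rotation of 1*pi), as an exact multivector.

Half-angle bookkeeping: 2 applications in e1 e2 add up to rotor phase 2*pi/4 = pi/2, so R^2 = cos(pi/2) - sin(pi/2)*e1 e2.
cos(pi/2) = 0 and sin(pi/2) = 1, so R^2 = -e1 e2. The net rotation is 1*pi; the rotor keeps the half-angle phase exactly.
Answer: -e1 e2


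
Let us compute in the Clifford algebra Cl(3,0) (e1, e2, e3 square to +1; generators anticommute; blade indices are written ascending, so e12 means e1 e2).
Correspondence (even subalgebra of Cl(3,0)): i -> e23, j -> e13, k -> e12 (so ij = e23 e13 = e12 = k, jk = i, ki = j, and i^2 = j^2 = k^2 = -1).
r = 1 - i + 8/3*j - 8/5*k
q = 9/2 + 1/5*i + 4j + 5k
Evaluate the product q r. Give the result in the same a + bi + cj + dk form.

In blades: q = 9/2 + 5*e12 + 4*e13 + 1/5*e23, r = 1 - 8/5*e12 + 8/3*e13 - e23.
Distribute q over r term by term (generator squares from the signature, products reordered to ascending indices): (9/2)*r = 9/2 - 36/5*e12 + 12*e13 - 9/2*e23; (5*e12)*r = 8 + 5*e12 - 5*e13 - 40/3*e23; (4*e13)*r = -32/3 + 4*e12 + 4*e13 - 32/5*e23; (1/5*e23)*r = 1/5 + 8/15*e12 + 8/25*e13 + 1/5*e23.
Sum: 61/30 + 7/3*e12 + 283/25*e13 - 721/30*e23; translating back through the correspondence:
Answer: 61/30 - 721/30*i + 283/25*j + 7/3*k


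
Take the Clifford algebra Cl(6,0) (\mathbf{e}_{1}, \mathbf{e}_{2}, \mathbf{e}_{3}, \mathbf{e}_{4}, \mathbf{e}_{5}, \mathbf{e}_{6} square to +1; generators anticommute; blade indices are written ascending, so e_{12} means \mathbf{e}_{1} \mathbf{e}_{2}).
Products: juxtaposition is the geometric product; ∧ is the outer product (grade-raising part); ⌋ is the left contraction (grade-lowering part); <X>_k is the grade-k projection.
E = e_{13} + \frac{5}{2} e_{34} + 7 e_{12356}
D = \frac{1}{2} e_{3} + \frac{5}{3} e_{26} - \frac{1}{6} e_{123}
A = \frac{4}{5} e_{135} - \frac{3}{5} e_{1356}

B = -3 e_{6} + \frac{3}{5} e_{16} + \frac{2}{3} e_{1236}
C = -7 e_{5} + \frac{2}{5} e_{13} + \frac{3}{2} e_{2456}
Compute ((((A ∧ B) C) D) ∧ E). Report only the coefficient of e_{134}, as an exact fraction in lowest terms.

step 1: -\frac{12}{5} e_{1356}
step 2: \frac{24}{25} e_{56} - \frac{84}{5} e_{136} - \frac{18}{5} e_{1234}
step 3: \frac{3}{5} e_{4} + \frac{42}{5} e_{16} + \frac{8}{5} e_{25} - \frac{14}{5} e_{26} - 28 e_{123} + \frac{9}{5} e_{124} + \frac{12}{25} e_{356} - 6 e_{1346} - \frac{4}{25} e_{12356}
step 4: \frac{3}{5} e_{134} - \frac{8}{5} e_{1235} + \frac{14}{5} e_{1236} + 21 e_{1346} + 4 e_{2345} - 7 e_{2346} - \frac{21}{5} e_{123456}
Answer: \frac{3}{5}


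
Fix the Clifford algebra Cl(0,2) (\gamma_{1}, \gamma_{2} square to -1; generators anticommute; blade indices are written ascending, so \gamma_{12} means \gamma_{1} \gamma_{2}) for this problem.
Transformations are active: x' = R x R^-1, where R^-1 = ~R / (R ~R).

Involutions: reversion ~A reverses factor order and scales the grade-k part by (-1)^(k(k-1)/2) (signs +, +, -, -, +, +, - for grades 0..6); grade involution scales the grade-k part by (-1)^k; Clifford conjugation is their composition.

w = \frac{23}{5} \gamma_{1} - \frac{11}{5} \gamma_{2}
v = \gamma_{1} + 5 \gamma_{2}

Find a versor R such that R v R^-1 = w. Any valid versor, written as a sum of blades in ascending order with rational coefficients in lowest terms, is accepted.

R = v + w = \frac{28}{5} \gamma_{1} + \frac{14}{5} \gamma_{2} works: the equal norms (-26) guarantee its sandwich swaps v into w.
Answer: \frac{28}{5} \gamma_{1} + \frac{14}{5} \gamma_{2}


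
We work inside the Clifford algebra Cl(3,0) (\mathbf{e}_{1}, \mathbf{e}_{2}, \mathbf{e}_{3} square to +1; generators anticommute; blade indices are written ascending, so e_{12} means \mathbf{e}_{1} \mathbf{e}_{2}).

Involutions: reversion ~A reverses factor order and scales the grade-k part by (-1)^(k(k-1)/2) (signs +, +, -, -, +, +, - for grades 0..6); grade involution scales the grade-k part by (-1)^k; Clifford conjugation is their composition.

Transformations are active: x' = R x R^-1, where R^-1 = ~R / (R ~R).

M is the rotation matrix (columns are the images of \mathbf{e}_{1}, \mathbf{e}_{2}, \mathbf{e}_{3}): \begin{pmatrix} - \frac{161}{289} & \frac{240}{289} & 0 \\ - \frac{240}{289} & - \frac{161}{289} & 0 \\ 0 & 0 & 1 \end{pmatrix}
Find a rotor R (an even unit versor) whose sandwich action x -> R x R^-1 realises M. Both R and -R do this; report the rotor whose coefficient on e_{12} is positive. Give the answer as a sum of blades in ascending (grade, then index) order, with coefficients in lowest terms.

Method: write R = a + b12*e_{12} + b13*e_{13} + b23*e_{23} with a^2 + b12^2 + b13^2 + b23^2 = 1 (so R^-1 = ~R). Expanding the columns R e_j ~R gives tr M = 4a^2 - 1 and, from the antisymmetric part, M21 - M12 = -4a*b12, M13 - M31 = 4a*b13, M32 - M23 = -4a*b23.
Here tr M = -\frac{33}{289}, so a^2 = (1 + tr M)/4 = \frac{64}{289} and a = ±\frac{8}{17}. Taking a = \frac{8}{17}: M21 - M12 = -\frac{480}{289}, M13 - M31 = 0, M32 - M23 = 0, giving b12 = \frac{15}{17}, b13 = 0, b23 = 0, i.e. R = \frac{8}{17} + \frac{15}{17} e_{12}.
Its e_{12} coefficient is already positive.
Answer: \frac{8}{17} + \frac{15}{17} e_{12}. Key observation: the double cover Spin(3) -> SO(3) sends R and -R to the same matrix (trace -\frac{33}{289} here), so the stated sign of the e_{12} coefficient is what selects one sheet.


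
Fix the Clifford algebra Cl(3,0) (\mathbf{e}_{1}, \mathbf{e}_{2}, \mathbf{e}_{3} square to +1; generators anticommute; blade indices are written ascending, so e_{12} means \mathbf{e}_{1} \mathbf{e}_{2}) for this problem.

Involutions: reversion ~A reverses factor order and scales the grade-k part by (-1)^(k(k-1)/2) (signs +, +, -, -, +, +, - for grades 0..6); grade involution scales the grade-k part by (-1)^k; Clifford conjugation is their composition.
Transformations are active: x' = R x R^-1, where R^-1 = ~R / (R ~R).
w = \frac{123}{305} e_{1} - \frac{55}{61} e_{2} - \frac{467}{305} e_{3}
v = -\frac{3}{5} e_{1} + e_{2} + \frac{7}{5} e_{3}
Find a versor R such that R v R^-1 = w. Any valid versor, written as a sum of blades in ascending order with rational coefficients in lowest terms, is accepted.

Key observation: q(v) = q(w) = \frac{83}{25} (sandwiches preserve the norm), so R = v + w = -\frac{12}{61} e_{1} + \frac{6}{61} e_{2} - \frac{8}{61} e_{3} works whenever it is invertible — the component of v along it is kept and (v - w)/2 reverses, sending v to w.
Answer: -\frac{12}{61} e_{1} + \frac{6}{61} e_{2} - \frac{8}{61} e_{3}


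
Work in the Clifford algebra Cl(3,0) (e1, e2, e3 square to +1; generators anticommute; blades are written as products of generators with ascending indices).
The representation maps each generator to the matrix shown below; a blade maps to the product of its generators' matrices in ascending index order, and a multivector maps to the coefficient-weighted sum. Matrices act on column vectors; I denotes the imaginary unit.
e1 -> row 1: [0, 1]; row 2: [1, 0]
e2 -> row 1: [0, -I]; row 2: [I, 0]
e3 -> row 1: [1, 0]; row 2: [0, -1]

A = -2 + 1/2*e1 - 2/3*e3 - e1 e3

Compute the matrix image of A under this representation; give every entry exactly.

Bivector images (products of the table entries): rho(e1 e3) = rho(e1)rho(e3) = row 1: [0, -1]; row 2: [1, 0].
M = (-2)*1 + (1/2)*rho(e1) + (-2/3)*rho(e3) + (-1)*rho(e1 e3), summed entrywise (1 is the identity matrix):
Answer: row 1: [-8/3, 3/2]; row 2: [-1/2, -4/3]


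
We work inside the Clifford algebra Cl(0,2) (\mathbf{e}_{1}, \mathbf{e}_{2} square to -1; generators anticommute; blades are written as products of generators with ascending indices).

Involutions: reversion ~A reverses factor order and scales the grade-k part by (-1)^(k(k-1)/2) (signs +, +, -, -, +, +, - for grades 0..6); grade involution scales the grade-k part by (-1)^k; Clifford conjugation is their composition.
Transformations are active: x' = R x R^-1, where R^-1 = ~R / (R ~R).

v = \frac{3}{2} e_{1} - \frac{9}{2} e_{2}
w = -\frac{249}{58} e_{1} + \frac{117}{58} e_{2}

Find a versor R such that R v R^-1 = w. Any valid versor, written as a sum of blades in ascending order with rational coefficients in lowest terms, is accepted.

Why this works: both vectors square to -\frac{45}{2}, so q(v) = q(w) and R = v + w = -\frac{81}{29} e_{1} - \frac{72}{29} e_{2} carries v to w — its own direction survives, the complement (v - w)/2 flips.
Answer: -\frac{81}{29} e_{1} - \frac{72}{29} e_{2}


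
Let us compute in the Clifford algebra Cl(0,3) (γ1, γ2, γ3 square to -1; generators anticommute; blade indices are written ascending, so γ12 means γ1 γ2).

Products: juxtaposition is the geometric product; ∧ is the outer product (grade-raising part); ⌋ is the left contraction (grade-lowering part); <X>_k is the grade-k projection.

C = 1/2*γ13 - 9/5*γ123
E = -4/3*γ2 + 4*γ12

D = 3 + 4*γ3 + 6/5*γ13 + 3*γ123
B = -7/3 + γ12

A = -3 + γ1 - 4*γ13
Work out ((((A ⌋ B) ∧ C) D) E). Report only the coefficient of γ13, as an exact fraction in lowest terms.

step 1: 7 - γ2 - 3*γ12
step 2: 7/2*γ13 - 121/10*γ123
step 3: -81/2 - 14*γ1 - 201/50*γ2 + 242/5*γ12 + 21/2*γ13 - 363/10*γ123
step 4: -4974/25 + 3634/75*γ1 + 110*γ2 + 726/5*γ3 - 430/3*γ12 + 242/5*γ13 - 42*γ23 + 14*γ123
Answer: 242/5


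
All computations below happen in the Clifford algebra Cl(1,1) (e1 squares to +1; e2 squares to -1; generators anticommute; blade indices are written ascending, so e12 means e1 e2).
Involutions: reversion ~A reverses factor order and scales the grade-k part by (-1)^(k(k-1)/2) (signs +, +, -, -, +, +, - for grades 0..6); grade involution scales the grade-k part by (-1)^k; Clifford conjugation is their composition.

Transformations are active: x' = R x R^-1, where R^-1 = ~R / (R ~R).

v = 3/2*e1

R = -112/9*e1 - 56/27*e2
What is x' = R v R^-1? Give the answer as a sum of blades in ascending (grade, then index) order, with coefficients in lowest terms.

~R = -112/9*e1 - 56/27*e2, and R ~R = 109760/729, so R^-1 = ~R / (109760/729).
R v = -56/3 + 28/9*e12
Answer: 111/70*e1 + 18/35*e2


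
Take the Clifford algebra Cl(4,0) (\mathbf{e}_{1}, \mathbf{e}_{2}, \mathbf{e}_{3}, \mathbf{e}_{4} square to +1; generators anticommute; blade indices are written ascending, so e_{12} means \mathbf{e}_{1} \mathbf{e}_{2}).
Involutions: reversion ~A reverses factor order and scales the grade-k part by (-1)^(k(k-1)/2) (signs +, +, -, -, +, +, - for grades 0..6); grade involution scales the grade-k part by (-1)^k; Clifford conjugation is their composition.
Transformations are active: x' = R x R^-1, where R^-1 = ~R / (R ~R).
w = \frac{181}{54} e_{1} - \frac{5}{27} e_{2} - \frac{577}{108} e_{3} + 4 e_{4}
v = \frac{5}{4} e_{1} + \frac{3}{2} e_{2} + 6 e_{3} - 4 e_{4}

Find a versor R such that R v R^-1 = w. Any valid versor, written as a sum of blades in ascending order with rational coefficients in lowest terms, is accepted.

Since q(v) = q(w) = \frac{893}{16}, the sum R = v + w = \frac{497}{108} e_{1} + \frac{71}{54} e_{2} + \frac{71}{108} e_{3} does the job whenever invertible.
Answer: \frac{497}{108} e_{1} + \frac{71}{54} e_{2} + \frac{71}{108} e_{3}


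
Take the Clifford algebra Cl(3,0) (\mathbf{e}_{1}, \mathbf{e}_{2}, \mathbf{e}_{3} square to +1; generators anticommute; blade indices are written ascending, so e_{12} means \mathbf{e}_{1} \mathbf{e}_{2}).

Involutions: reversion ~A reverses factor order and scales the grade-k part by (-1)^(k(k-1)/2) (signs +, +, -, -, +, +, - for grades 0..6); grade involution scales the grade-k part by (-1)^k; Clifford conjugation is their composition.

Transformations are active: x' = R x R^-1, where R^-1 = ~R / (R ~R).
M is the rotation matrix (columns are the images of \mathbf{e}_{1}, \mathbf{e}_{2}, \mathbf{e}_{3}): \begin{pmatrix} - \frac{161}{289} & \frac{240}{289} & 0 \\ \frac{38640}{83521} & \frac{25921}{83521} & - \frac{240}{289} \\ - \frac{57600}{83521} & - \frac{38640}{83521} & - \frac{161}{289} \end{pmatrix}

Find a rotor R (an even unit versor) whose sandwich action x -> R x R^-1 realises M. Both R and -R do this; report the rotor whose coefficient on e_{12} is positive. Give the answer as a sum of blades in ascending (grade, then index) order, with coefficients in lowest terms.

Method: write R = a + b12*e_{12} + b13*e_{13} + b23*e_{23} with a^2 + b12^2 + b13^2 + b23^2 = 1 (so R^-1 = ~R). Expanding the columns R e_j ~R gives tr M = 4a^2 - 1 and, from the antisymmetric part, M21 - M12 = -4a*b12, M13 - M31 = 4a*b13, M32 - M23 = -4a*b23.
Here tr M = -\frac{67137}{83521}, so a^2 = (1 + tr M)/4 = \frac{4096}{83521} and a = ±\frac{64}{289}. Taking a = \frac{64}{289}: M21 - M12 = -\frac{30720}{83521}, M13 - M31 = \frac{57600}{83521}, M32 - M23 = \frac{30720}{83521}, giving b12 = \frac{120}{289}, b13 = \frac{225}{289}, b23 = -\frac{120}{289}, i.e. R = \frac{64}{289} + \frac{120}{289} e_{12} + \frac{225}{289} e_{13} - \frac{120}{289} e_{23}.
Its e_{12} coefficient is already positive.
Answer: \frac{64}{289} + \frac{120}{289} e_{12} + \frac{225}{289} e_{13} - \frac{120}{289} e_{23}. Recall the cover is two-to-one: with M of trace -\frac{67137}{83521}, both preimages act alike, and the stated e_{12} sign chooses the sheet.


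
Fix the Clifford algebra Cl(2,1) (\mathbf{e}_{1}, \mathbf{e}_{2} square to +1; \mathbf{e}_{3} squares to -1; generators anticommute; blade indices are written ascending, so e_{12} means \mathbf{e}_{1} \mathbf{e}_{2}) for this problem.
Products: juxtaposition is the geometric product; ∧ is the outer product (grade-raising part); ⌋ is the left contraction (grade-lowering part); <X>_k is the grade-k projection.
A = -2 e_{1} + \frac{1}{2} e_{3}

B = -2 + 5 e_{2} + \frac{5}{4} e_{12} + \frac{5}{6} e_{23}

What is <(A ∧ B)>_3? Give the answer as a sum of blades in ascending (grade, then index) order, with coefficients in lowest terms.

step 1: 4 e_{1} - e_{3} - 10 e_{12} - \frac{5}{2} e_{23} - \frac{25}{24} e_{123}
step 2: -\frac{25}{24} e_{123}
Answer: -\frac{25}{24} e_{123}


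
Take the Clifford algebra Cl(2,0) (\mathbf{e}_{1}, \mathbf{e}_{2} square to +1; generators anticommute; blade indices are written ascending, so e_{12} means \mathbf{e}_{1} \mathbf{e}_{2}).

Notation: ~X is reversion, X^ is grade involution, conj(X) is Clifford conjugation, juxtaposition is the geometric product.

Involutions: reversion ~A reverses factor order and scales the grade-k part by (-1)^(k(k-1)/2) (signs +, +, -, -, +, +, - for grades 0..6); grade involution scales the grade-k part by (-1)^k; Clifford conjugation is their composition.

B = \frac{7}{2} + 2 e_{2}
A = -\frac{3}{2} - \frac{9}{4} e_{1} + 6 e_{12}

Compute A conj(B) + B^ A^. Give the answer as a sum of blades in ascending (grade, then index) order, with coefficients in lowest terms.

first term: -\frac{21}{4} - \frac{159}{8} e_{1} + 3 e_{2} + \frac{51}{2} e_{12}
second term: -\frac{21}{4} + \frac{159}{8} e_{1} + 3 e_{2} + \frac{51}{2} e_{12}
Answer: -\frac{21}{2} + 6 e_{2} + 51 e_{12}


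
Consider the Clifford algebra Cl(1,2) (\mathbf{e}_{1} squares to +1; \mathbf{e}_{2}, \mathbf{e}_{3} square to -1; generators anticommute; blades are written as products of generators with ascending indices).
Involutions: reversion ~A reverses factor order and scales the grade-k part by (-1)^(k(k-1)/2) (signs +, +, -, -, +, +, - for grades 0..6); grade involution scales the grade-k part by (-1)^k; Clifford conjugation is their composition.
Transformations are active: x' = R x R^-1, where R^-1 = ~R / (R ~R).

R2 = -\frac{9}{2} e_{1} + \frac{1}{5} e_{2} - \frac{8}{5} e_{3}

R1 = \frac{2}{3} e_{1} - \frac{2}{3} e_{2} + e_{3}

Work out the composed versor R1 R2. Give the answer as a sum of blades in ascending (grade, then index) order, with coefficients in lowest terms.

Distribute over the terms of R1 (each basis-blade product reordered to ascending indices, repeated generators contracted through their squares):
(\frac{2}{3} e_{1}) R2 = -3 + \frac{2}{15} e_{1} e_{2} - \frac{16}{15} e_{1} e_{3}
(-\frac{2}{3} e_{2}) R2 = \frac{2}{15} - 3 e_{1} e_{2} + \frac{16}{15} e_{2} e_{3}
(e_{3}) R2 = \frac{8}{5} + \frac{9}{2} e_{1} e_{3} - \frac{1}{5} e_{2} e_{3}
Summing the partial products and collecting blades:
Answer: -\frac{19}{15} - \frac{43}{15} e_{1} e_{2} + \frac{103}{30} e_{1} e_{3} + \frac{13}{15} e_{2} e_{3}


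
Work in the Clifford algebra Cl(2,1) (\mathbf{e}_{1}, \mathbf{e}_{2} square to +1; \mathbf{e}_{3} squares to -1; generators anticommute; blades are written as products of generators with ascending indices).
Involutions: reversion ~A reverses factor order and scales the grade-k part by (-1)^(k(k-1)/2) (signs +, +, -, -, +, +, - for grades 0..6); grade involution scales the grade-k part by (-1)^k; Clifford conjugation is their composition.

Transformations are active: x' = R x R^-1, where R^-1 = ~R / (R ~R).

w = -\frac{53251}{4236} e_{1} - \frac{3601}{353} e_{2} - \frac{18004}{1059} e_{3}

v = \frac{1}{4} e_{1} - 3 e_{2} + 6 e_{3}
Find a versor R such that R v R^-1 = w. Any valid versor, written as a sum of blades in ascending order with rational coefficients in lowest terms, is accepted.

Take R = v + w = -\frac{13048}{1059} e_{1} - \frac{4660}{353} e_{2} - \frac{11650}{1059} e_{3}. Because q(v) = q(w) = -\frac{431}{16}, conjugation by R sends v exactly to w.
Answer: -\frac{13048}{1059} e_{1} - \frac{4660}{353} e_{2} - \frac{11650}{1059} e_{3}
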